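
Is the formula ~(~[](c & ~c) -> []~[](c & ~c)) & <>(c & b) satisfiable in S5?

No, unsatisfiable

1. ~(~[](c & ~c) -> []~[](c & ~c)) & <>(c & b), w0
2. ~(~[](c & ~c) -> []~[](c & ~c)), w0
3. <>(c & b), w0
4. ~[](c & ~c), w0
5. ~[]~[](c & ~c), w0
6. c & b, w1
7. c, w1
8. b, w1
9. ~(c & ~c), w2
10. c, w2
11. [](c & ~c), w3
12. c & ~c, w0
13. c, w0
14. ~c, w0
Accessibility: w0Rw0, w0Rw1, w0Rw2, w0Rw3, w1Rw0, w1Rw1, w1Rw2, w1Rw3, w2Rw0, w2Rw1, w2Rw2, w2Rw3, w3Rw0, w3Rw1, w3Rw2, w3Rw3
Branch closes: c and ~c both at w0.
Every branch closes; the branch above is one of them.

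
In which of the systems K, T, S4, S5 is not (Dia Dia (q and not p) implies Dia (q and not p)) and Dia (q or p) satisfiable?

S4-tableau for the formula:
1. not (Dia Dia (q and not p) implies Dia (q and not p)) and Dia (q or p), w0
2. not (Dia Dia (q and not p) implies Dia (q and not p)), w0
3. Dia (q or p), w0
4. Dia Dia (q and not p), w0
5. not Dia (q and not p), w0
6. not (q and not p), w0
7. p, w0
8. q or p, w1
9. not (q and not p), w1
10. p, w1
11. Dia (q and not p), w2
12. not (q and not p), w2
13. p, w2
14. q and not p, w3
15. q, w3
16. not p, w3
17. not (q and not p), w3
18. p, w3
Accessibility: w0Rw0, w0Rw1, w0Rw2, w0Rw3, w1Rw1, w2Rw2, w2Rw3, w3Rw3
Branch closes: p and not p both at w3.
Every branch closes (one shown): unsatisfiable in S4, hence also in S5 (every S5-frame is an S4-frame).
T-tableau for the formula:
1. not (Dia Dia (q and not p) implies Dia (q and not p)) and Dia (q or p), w0
2. not (Dia Dia (q and not p) implies Dia (q and not p)), w0
3. Dia (q or p), w0
4. Dia Dia (q and not p), w0
5. not Dia (q and not p), w0
6. not (q and not p), w0
7. p, w0
8. q or p, w1
9. not (q and not p), w1
10. p, w1
11. Dia (q and not p), w2
12. not (q and not p), w2
13. p, w2
14. q and not p, w3
15. q, w3
16. not p, w3
Accessibility: w0Rw0, w0Rw1, w0Rw2, w1Rw1, w2Rw2, w2Rw3, w3Rw3
Complete open branch: satisfiable in T, hence also in K (this T-model is also a K-model).

K, T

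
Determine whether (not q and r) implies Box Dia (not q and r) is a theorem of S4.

Not valid

Tableau for the negation not ((not q and r) implies Box Dia (not q and r)):
1. not ((not q and r) implies Box Dia (not q and r)), w0
2. not q and r, w0
3. not Box Dia (not q and r), w0
4. not q, w0
5. r, w0
6. not Dia (not q and r), w1
7. not (not q and r), w1
8. not r, w1
Accessibility: w0Rw0, w0Rw1, w1Rw1
The negation has an open branch (countermodel exists).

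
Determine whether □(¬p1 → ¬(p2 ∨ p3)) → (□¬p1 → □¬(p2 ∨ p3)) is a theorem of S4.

Tableau for the negation ¬(□(¬p1 → ¬(p2 ∨ p3)) → (□¬p1 → □¬(p2 ∨ p3))):
1. ¬(□(¬p1 → ¬(p2 ∨ p3)) → (□¬p1 → □¬(p2 ∨ p3))), 0
2. □(¬p1 → ¬(p2 ∨ p3)), 0   [¬→-rule on 1]
3. ¬(□¬p1 → □¬(p2 ∨ p3)), 0   [¬→-rule on 1]
4. □¬p1, 0   [¬→-rule on 3]
5. ¬□¬(p2 ∨ p3), 0   [¬→-rule on 3]
6. ¬p1 → ¬(p2 ∨ p3), 0   [□-rule on 2 via 0R0]
7. ¬p1, 0   [□-rule on 4 via 0R0]
8. ¬(p2 ∨ p3), 0   [→-rule on 6 (branches; this branch)]
9. ¬p2, 0   [¬∨-rule on 8]
10. ¬p3, 0   [¬∨-rule on 8]
11. p2 ∨ p3, 1   [¬□-rule on 5: fresh world 1, 0R1]
12. ¬p1 → ¬(p2 ∨ p3), 1   [□-rule on 2 via 0R1]
13. ¬p1, 1   [□-rule on 4 via 0R1]
14. p3, 1   [∨-rule on 11 (branches; this branch)]
15. ¬(p2 ∨ p3), 1   [→-rule on 12 (branches; this branch)]
16. ¬p2, 1   [¬∨-rule on 15]
17. ¬p3, 1   [¬∨-rule on 15]
Accessibility: 0R0, 0R1, 1R1
Branch closes: p3 and ¬p3 both at 1.
All branches of the negation close; one closing branch shown above.

Yes, valid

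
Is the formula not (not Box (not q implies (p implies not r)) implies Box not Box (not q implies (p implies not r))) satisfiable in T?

1. not (not Box (not q implies (p implies not r)) implies Box not Box (not q implies (p implies not r))), w0
2. not Box (not q implies (p implies not r)), w0
3. not Box not Box (not q implies (p implies not r)), w0
4. not (not q implies (p implies not r)), w1
5. not q, w1
6. not (p implies not r), w1
7. p, w1
8. r, w1
9. Box (not q implies (p implies not r)), w2
10. not q implies (p implies not r), w2
11. p implies not r, w2
12. not r, w2
Accessibility: w0Rw0, w0Rw1, w0Rw2, w1Rw1, w2Rw2

Satisfiable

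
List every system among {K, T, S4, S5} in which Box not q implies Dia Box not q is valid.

T-tableau for the negation not (Box not q implies Dia Box not q):
1. not (Box not q implies Dia Box not q), 0
2. Box not q, 0   [neg-implies-rule on 1]
3. not Dia Box not q, 0   [neg-implies-rule on 1]
4. not q, 0   [Box-rule on 2 via 0R0]
5. not Box not q, 0   [neg-Dia-rule on 3 via 0R0]
6. q, 1   [neg-Box-rule on 5: fresh world 1, 0R1]
7. not q, 1   [Box-rule on 2 via 0R1]
Accessibility: 0R0, 0R1, 1R1
Branch closes: q and not q both at 1.
Every branch closes (one shown): valid in T, hence also in S4, S5 (every theorem of T is a theorem of S4 and S5).
K-tableau for the negation not (Box not q implies Dia Box not q):
1. not (Box not q implies Dia Box not q), 0
2. Box not q, 0   [neg-implies-rule on 1]
3. not Dia Box not q, 0   [neg-implies-rule on 1]
Complete open branch: countermodel on a K-frame, so not valid in K.

T, S4, S5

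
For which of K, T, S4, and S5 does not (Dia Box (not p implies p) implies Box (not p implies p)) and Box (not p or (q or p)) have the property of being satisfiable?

K, T, S4

S5-tableau for the formula:
1. not (Dia Box (not p implies p) implies Box (not p implies p)) and Box (not p or (q or p)), w0
2. not (Dia Box (not p implies p) implies Box (not p implies p)), w0
3. Box (not p or (q or p)), w0
4. Dia Box (not p implies p), w0
5. not Box (not p implies p), w0
6. not p or (q or p), w0
7. q or p, w0
8. p, w0
9. Box (not p implies p), w1
10. not p or (q or p), w1
11. not p implies p, w0
12. not p implies p, w1
13. q or p, w1
14. p, w1
15. not (not p implies p), w2
16. not p, w2
17. not p or (q or p), w2
18. not p implies p, w2
19. q or p, w2
20. p, w2
Accessibility: w0Rw0, w0Rw1, w0Rw2, w1Rw0, w1Rw1, w1Rw2, w2Rw0, w2Rw1, w2Rw2
Branch closes: p and not p both at w2.
Every branch closes (one shown): unsatisfiable in S5.
S4-tableau for the formula:
1. not (Dia Box (not p implies p) implies Box (not p implies p)) and Box (not p or (q or p)), w0
2. not (Dia Box (not p implies p) implies Box (not p implies p)), w0
3. Box (not p or (q or p)), w0
4. Dia Box (not p implies p), w0
5. not Box (not p implies p), w0
6. not p or (q or p), w0
7. q or p, w0
8. p, w0
9. Box (not p implies p), w1
10. not p or (q or p), w1
11. not p implies p, w1
12. q or p, w1
13. p, w1
14. not (not p implies p), w2
15. not p, w2
16. not p or (q or p), w2
17. q or p, w2
18. q, w2
Accessibility: w0Rw0, w0Rw1, w0Rw2, w1Rw1, w2Rw2
Complete open branch: satisfiable in S4, hence also in K, T (this S4-model is also a K-model and a T-model).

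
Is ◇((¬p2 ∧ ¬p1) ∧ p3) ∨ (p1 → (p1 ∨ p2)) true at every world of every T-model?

Tableau for the negation ¬(◇((¬p2 ∧ ¬p1) ∧ p3) ∨ (p1 → (p1 ∨ p2))):
1. ¬(◇((¬p2 ∧ ¬p1) ∧ p3) ∨ (p1 → (p1 ∨ p2))), w0
2. ¬◇((¬p2 ∧ ¬p1) ∧ p3), w0   [¬∨-rule on 1]
3. ¬(p1 → (p1 ∨ p2)), w0   [¬∨-rule on 1]
4. p1, w0   [¬→-rule on 3]
5. ¬(p1 ∨ p2), w0   [¬→-rule on 3]
6. ¬p1, w0   [¬∨-rule on 5]
7. ¬p2, w0   [¬∨-rule on 5]
Accessibility: w0Rw0
Branch closes: p1 and ¬p1 both at w0.
All branches of the negation close; one closing branch shown above.

Valid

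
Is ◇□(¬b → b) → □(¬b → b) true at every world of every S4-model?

No, not valid

Tableau for the negation ¬(◇□(¬b → b) → □(¬b → b)):
1. ¬(◇□(¬b → b) → □(¬b → b)), 0
2. ◇□(¬b → b), 0
3. ¬□(¬b → b), 0
4. □(¬b → b), 1
5. ¬b → b, 1
6. b, 1
7. ¬(¬b → b), 2
8. ¬b, 2
Accessibility: 0R0, 0R1, 0R2, 1R1, 2R2
The negation has an open branch (countermodel exists).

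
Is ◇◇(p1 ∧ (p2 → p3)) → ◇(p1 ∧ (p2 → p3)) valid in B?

Tableau for the negation ¬(◇◇(p1 ∧ (p2 → p3)) → ◇(p1 ∧ (p2 → p3))):
1. ¬(◇◇(p1 ∧ (p2 → p3)) → ◇(p1 ∧ (p2 → p3))), u
2. ◇◇(p1 ∧ (p2 → p3)), u
3. ¬◇(p1 ∧ (p2 → p3)), u
4. ¬(p1 ∧ (p2 → p3)), u
5. ¬(p2 → p3), u
6. p2, u
7. ¬p3, u
8. ◇(p1 ∧ (p2 → p3)), v
9. ¬(p1 ∧ (p2 → p3)), v
10. ¬(p2 → p3), v
11. p2, v
12. ¬p3, v
13. p1 ∧ (p2 → p3), w
14. p1, w
15. p2 → p3, w
16. p3, w
Accessibility: uRu, uRv, vRu, vRv, vRw, wRv, wRw
The negation has an open branch (countermodel exists).

Not valid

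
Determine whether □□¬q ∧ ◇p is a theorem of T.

Tableau for the negation ¬(□□¬q ∧ ◇p):
1. ¬(□□¬q ∧ ◇p), w0
2. ¬◇p, w0
3. ¬p, w0
Accessibility: w0Rw0
The negation has an open branch (countermodel exists).

Invalid (countermodel exists)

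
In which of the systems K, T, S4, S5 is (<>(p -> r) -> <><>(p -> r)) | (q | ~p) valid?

T, S4, S5

T-tableau for the negation ~((<>(p -> r) -> <><>(p -> r)) | (q | ~p)):
1. ~((<>(p -> r) -> <><>(p -> r)) | (q | ~p)), w0
2. ~(<>(p -> r) -> <><>(p -> r)), w0   [~|-rule on 1]
3. ~(q | ~p), w0   [~|-rule on 1]
4. <>(p -> r), w0   [~->-rule on 2]
5. ~<><>(p -> r), w0   [~->-rule on 2]
6. ~q, w0   [~|-rule on 3]
7. p, w0   [~|-rule on 3]
8. ~<>(p -> r), w0   [~<>-rule on 5 via w0Rw0]
9. ~(p -> r), w0   [~<>-rule on 8 via w0Rw0]
10. ~r, w0   [~->-rule on 9]
11. p -> r, w1   [<>-rule on 4: fresh world w1, w0Rw1]
12. ~<>(p -> r), w1   [~<>-rule on 5 via w0Rw1]
13. ~(p -> r), w1   [~<>-rule on 8 via w0Rw1]
14. p, w1   [~->-rule on 13]
15. ~r, w1   [~->-rule on 13]
16. r, w1   [->-rule on 11 (branches; this branch)]
Accessibility: w0Rw0, w0Rw1, w1Rw1
Branch closes: r and ~r both at w1.
Every branch closes (one shown): valid in T, hence also in S4, S5 (every theorem of T is a theorem of S4 and S5).
K-tableau for the negation ~((<>(p -> r) -> <><>(p -> r)) | (q | ~p)):
1. ~((<>(p -> r) -> <><>(p -> r)) | (q | ~p)), w0
2. ~(<>(p -> r) -> <><>(p -> r)), w0   [~|-rule on 1]
3. ~(q | ~p), w0   [~|-rule on 1]
4. <>(p -> r), w0   [~->-rule on 2]
5. ~<><>(p -> r), w0   [~->-rule on 2]
6. ~q, w0   [~|-rule on 3]
7. p, w0   [~|-rule on 3]
8. p -> r, w1   [<>-rule on 4: fresh world w1, w0Rw1]
9. ~<>(p -> r), w1   [~<>-rule on 5 via w0Rw1]
10. r, w1   [->-rule on 8 (branches; this branch)]
Accessibility: w0Rw1
Complete open branch: countermodel on a K-frame, so not valid in K.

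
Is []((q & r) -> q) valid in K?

Tableau for the negation ~[]((q & r) -> q):
1. ~[]((q & r) -> q), u
2. ~((q & r) -> q), v
3. q & r, v
4. ~q, v
5. q, v
6. r, v
Accessibility: uRv
Branch closes: q and ~q both at v.
Every branch of the negation's tableau closes; the branch above is one of them.

Yes, valid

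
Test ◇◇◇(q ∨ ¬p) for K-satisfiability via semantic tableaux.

Yes, satisfiable

1. ◇◇◇(q ∨ ¬p), w0
2. ◇◇(q ∨ ¬p), w1
3. ◇(q ∨ ¬p), w2
4. q ∨ ¬p, w3
5. ¬p, w3
Accessibility: w0Rw1, w1Rw2, w2Rw3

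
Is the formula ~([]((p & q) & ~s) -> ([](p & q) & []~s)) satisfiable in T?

1. ~([]((p & q) & ~s) -> ([](p & q) & []~s)), w0
2. []((p & q) & ~s), w0
3. ~([](p & q) & []~s), w0
4. (p & q) & ~s, w0
5. p & q, w0
6. ~s, w0
7. p, w0
8. q, w0
9. ~[](p & q), w0
10. ~(p & q), w1
11. (p & q) & ~s, w1
12. p & q, w1
13. ~s, w1
14. p, w1
15. q, w1
16. ~q, w1
Accessibility: w0Rw0, w0Rw1, w1Rw1
Branch closes: q and ~q both at w1.
All branches of the tableau close; one closing branch shown above.

No, unsatisfiable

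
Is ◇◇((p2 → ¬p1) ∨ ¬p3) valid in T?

No, not valid

Tableau for the negation ¬◇◇((p2 → ¬p1) ∨ ¬p3):
1. ¬◇◇((p2 → ¬p1) ∨ ¬p3), w0
2. ¬◇((p2 → ¬p1) ∨ ¬p3), w0
3. ¬((p2 → ¬p1) ∨ ¬p3), w0
4. ¬(p2 → ¬p1), w0
5. p3, w0
6. p2, w0
7. p1, w0
Accessibility: w0Rw0
The negation has an open branch (countermodel exists).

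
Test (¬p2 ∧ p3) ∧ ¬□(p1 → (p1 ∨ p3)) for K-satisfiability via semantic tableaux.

1. (¬p2 ∧ p3) ∧ ¬□(p1 → (p1 ∨ p3)), u
2. ¬p2 ∧ p3, u
3. ¬□(p1 → (p1 ∨ p3)), u
4. ¬p2, u
5. p3, u
6. ¬(p1 → (p1 ∨ p3)), v
7. p1, v
8. ¬(p1 ∨ p3), v
9. ¬p1, v
10. ¬p3, v
Accessibility: uRv
Branch closes: p1 and ¬p1 both at v.
All branches of the tableau close; one closing branch shown above.

No, unsatisfiable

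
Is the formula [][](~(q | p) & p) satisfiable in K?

1. [][](~(q | p) & p), w0

Satisfiable (open branch found)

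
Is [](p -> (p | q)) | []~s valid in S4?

Tableau for the negation ~([](p -> (p | q)) | []~s):
1. ~([](p -> (p | q)) | []~s), w0
2. ~[](p -> (p | q)), w0
3. ~[]~s, w0
4. ~(p -> (p | q)), w1
5. p, w1
6. ~(p | q), w1
7. ~p, w1
8. ~q, w1
Accessibility: w0Rw0, w0Rw1, w1Rw1
Branch closes: p and ~p both at w1.
Every branch of the negation's tableau closes; the branch above is one of them.

Yes, valid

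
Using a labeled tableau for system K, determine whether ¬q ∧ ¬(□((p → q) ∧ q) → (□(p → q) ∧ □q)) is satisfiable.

Unsatisfiable (every branch closes)

1. ¬q ∧ ¬(□((p → q) ∧ q) → (□(p → q) ∧ □q)), u
2. ¬q, u   [∧-rule on 1]
3. ¬(□((p → q) ∧ q) → (□(p → q) ∧ □q)), u   [∧-rule on 1]
4. □((p → q) ∧ q), u   [¬→-rule on 3]
5. ¬(□(p → q) ∧ □q), u   [¬→-rule on 3]
6. ¬□(p → q), u   [¬∧-rule on 5 (branches; this branch)]
7. ¬(p → q), v   [¬□-rule on 6: fresh world v, uRv]
8. p, v   [¬→-rule on 7]
9. ¬q, v   [¬→-rule on 7]
10. (p → q) ∧ q, v   [□-rule on 4 via uRv]
11. p → q, v   [∧-rule on 10]
12. q, v   [∧-rule on 10]
Accessibility: uRv
Branch closes: q and ¬q both at v.
All branches of the tableau close; one closing branch shown above.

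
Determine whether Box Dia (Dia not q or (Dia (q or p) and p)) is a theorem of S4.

Tableau for the negation not Box Dia (Dia not q or (Dia (q or p) and p)):
1. not Box Dia (Dia not q or (Dia (q or p) and p)), w0
2. not Dia (Dia not q or (Dia (q or p) and p)), w1
3. not (Dia not q or (Dia (q or p) and p)), w1
4. not Dia not q, w1
5. not (Dia (q or p) and p), w1
6. q, w1
7. not p, w1
Accessibility: w0Rw0, w0Rw1, w1Rw1
The negation has an open branch (countermodel exists).

No, not valid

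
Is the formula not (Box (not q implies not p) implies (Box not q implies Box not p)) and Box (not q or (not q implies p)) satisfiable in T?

1. not (Box (not q implies not p) implies (Box not q implies Box not p)) and Box (not q or (not q implies p)), 0
2. not (Box (not q implies not p) implies (Box not q implies Box not p)), 0   [and-rule on 1]
3. Box (not q or (not q implies p)), 0   [and-rule on 1]
4. Box (not q implies not p), 0   [neg-implies-rule on 2]
5. not (Box not q implies Box not p), 0   [neg-implies-rule on 2]
6. Box not q, 0   [neg-implies-rule on 5]
7. not Box not p, 0   [neg-implies-rule on 5]
8. not q or (not q implies p), 0   [Box-rule on 3 via 0R0]
9. not q implies not p, 0   [Box-rule on 4 via 0R0]
10. not q, 0   [Box-rule on 6 via 0R0]
11. not p, 0   [implies-rule on 9 (branches; this branch)]
12. p, 1   [neg-Box-rule on 7: fresh world 1, 0R1]
13. not q or (not q implies p), 1   [Box-rule on 3 via 0R1]
14. not q implies not p, 1   [Box-rule on 4 via 0R1]
15. not q, 1   [Box-rule on 6 via 0R1]
16. not q implies p, 1   [or-rule on 13 (branches; this branch)]
17. not p, 1   [implies-rule on 14 (branches; this branch)]
Accessibility: 0R0, 0R1, 1R1
Branch closes: p and not p both at 1.
(One branch shown.) All branches close.

No, unsatisfiable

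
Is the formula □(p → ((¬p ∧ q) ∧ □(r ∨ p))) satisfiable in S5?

Satisfiable (open branch found)

1. □(p → ((¬p ∧ q) ∧ □(r ∨ p))), u
2. p → ((¬p ∧ q) ∧ □(r ∨ p)), u
3. (¬p ∧ q) ∧ □(r ∨ p), u
4. ¬p ∧ q, u
5. □(r ∨ p), u
6. ¬p, u
7. q, u
8. r ∨ p, u
9. r, u
Accessibility: uRu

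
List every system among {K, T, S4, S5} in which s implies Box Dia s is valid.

S4-tableau for the negation not (s implies Box Dia s):
1. not (s implies Box Dia s), w0
2. s, w0   [neg-implies-rule on 1]
3. not Box Dia s, w0   [neg-implies-rule on 1]
4. not Dia s, w1   [neg-Box-rule on 3: fresh world w1, w0Rw1]
5. not s, w1   [neg-Dia-rule on 4 via w1Rw1]
Accessibility: w0Rw0, w0Rw1, w1Rw1
Complete open branch: countermodel on an S4-frame, so not valid in S4, nor in K, T (the same frame is also a K-frame and a T-frame).
S5-tableau for the negation not (s implies Box Dia s):
1. not (s implies Box Dia s), w0
2. s, w0   [neg-implies-rule on 1]
3. not Box Dia s, w0   [neg-implies-rule on 1]
4. not Dia s, w1   [neg-Box-rule on 3: fresh world w1, w0Rw1]
5. not s, w0   [neg-Dia-rule on 4 via w1Rw0]
Accessibility: w0Rw0, w0Rw1, w1Rw0, w1Rw1
Branch closes: s and not s both at w0.
Every branch closes (one shown): valid in S5.

S5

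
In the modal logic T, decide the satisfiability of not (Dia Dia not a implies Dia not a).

1. not (Dia Dia not a implies Dia not a), w0
2. Dia Dia not a, w0
3. not Dia not a, w0
4. a, w0
5. Dia not a, w1
6. a, w1
7. not a, w2
Accessibility: w0Rw0, w0Rw1, w1Rw1, w1Rw2, w2Rw2

Satisfiable (open branch found)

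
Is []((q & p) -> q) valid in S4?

Tableau for the negation ~[]((q & p) -> q):
1. ~[]((q & p) -> q), w0
2. ~((q & p) -> q), w1
3. q & p, w1
4. ~q, w1
5. q, w1
6. p, w1
Accessibility: w0Rw0, w0Rw1, w1Rw1
Branch closes: q and ~q both at w1.
Every branch of the negation's tableau closes; the branch above is one of them.

Yes, valid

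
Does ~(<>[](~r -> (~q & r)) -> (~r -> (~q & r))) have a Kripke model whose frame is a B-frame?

1. ~(<>[](~r -> (~q & r)) -> (~r -> (~q & r))), u
2. <>[](~r -> (~q & r)), u
3. ~(~r -> (~q & r)), u
4. ~r, u
5. ~(~q & r), u
6. [](~r -> (~q & r)), v
7. ~r -> (~q & r), u
8. ~r -> (~q & r), v
9. ~q & r, u
10. ~q, u
11. r, u
Accessibility: uRu, uRv, vRu, vRv
Branch closes: r and ~r both at u.
(One branch shown.) All branches close.

Unsatisfiable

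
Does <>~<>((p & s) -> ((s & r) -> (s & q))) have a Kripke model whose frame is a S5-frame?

1. <>~<>((p & s) -> ((s & r) -> (s & q))), u
2. ~<>((p & s) -> ((s & r) -> (s & q))), v
3. ~((p & s) -> ((s & r) -> (s & q))), u
4. p & s, u
5. ~((s & r) -> (s & q)), u
6. p, u
7. s, u
8. s & r, u
9. ~(s & q), u
10. r, u
11. ~((p & s) -> ((s & r) -> (s & q))), v
12. p & s, v
13. ~((s & r) -> (s & q)), v
14. p, v
15. s, v
16. s & r, v
17. ~(s & q), v
18. r, v
19. ~q, u
20. ~q, v
Accessibility: uRu, uRv, vRu, vRv

Yes, satisfiable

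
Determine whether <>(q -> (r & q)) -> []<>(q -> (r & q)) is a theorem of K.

No, not valid

Tableau for the negation ~(<>(q -> (r & q)) -> []<>(q -> (r & q))):
1. ~(<>(q -> (r & q)) -> []<>(q -> (r & q))), w0
2. <>(q -> (r & q)), w0   [~->-rule on 1]
3. ~[]<>(q -> (r & q)), w0   [~->-rule on 1]
4. q -> (r & q), w1   [<>-rule on 2: fresh world w1, w0Rw1]
5. r & q, w1   [->-rule on 4 (branches; this branch)]
6. r, w1   [&-rule on 5]
7. q, w1   [&-rule on 5]
8. ~<>(q -> (r & q)), w2   [~[]-rule on 3: fresh world w2, w0Rw2]
Accessibility: w0Rw1, w0Rw2
The negation has an open branch (countermodel exists).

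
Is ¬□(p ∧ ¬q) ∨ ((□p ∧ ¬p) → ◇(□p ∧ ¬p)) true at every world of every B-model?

Tableau for the negation ¬(¬□(p ∧ ¬q) ∨ ((□p ∧ ¬p) → ◇(□p ∧ ¬p))):
1. ¬(¬□(p ∧ ¬q) ∨ ((□p ∧ ¬p) → ◇(□p ∧ ¬p))), w0
2. □(p ∧ ¬q), w0
3. ¬((□p ∧ ¬p) → ◇(□p ∧ ¬p)), w0
4. □p ∧ ¬p, w0
5. ¬◇(□p ∧ ¬p), w0
6. □p, w0
7. ¬p, w0
8. p ∧ ¬q, w0
9. p, w0
10. ¬q, w0
Accessibility: w0Rw0
Branch closes: p and ¬p both at w0.
All branches of the negation close; one closing branch shown above.

Valid in B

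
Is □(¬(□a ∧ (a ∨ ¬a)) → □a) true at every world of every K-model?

Not valid

Tableau for the negation ¬□(¬(□a ∧ (a ∨ ¬a)) → □a):
1. ¬□(¬(□a ∧ (a ∨ ¬a)) → □a), w0
2. ¬(¬(□a ∧ (a ∨ ¬a)) → □a), w1
3. ¬(□a ∧ (a ∨ ¬a)), w1
4. ¬□a, w1
5. ¬a, w2
Accessibility: w0Rw1, w1Rw2
The negation has an open branch (countermodel exists).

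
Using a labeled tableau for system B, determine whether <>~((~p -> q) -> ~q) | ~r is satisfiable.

Yes, satisfiable

1. <>~((~p -> q) -> ~q) | ~r, w0
2. ~r, w0
Accessibility: w0Rw0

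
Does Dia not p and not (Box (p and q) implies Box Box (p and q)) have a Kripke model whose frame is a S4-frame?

Unsatisfiable

1. Dia not p and not (Box (p and q) implies Box Box (p and q)), u
2. Dia not p, u   [and-rule on 1]
3. not (Box (p and q) implies Box Box (p and q)), u   [and-rule on 1]
4. Box (p and q), u   [neg-implies-rule on 3]
5. not Box Box (p and q), u   [neg-implies-rule on 3]
6. p and q, u   [Box-rule on 4 via uRu]
7. p, u   [and-rule on 6]
8. q, u   [and-rule on 6]
9. not p, v   [Dia-rule on 2: fresh world v, uRv]
10. p and q, v   [Box-rule on 4 via uRv]
11. p, v   [and-rule on 10]
12. q, v   [and-rule on 10]
Accessibility: uRu, uRv, vRv
Branch closes: p and not p both at v.
(One branch shown.) All branches close.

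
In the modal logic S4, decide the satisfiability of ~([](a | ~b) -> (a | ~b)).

Unsatisfiable

1. ~([](a | ~b) -> (a | ~b)), 0
2. [](a | ~b), 0
3. ~(a | ~b), 0
4. ~a, 0
5. b, 0
6. a | ~b, 0
7. ~b, 0
Accessibility: 0R0
Branch closes: b and ~b both at 0.
Every branch closes; the branch above is one of them.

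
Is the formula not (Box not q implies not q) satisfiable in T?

1. not (Box not q implies not q), 0
2. Box not q, 0
3. q, 0
4. not q, 0
Accessibility: 0R0
Branch closes: q and not q both at 0.
All branches of the tableau close; one closing branch shown above.

Unsatisfiable (every branch closes)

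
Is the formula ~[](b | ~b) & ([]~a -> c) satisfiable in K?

Unsatisfiable (every branch closes)

1. ~[](b | ~b) & ([]~a -> c), w0
2. ~[](b | ~b), w0   [&-rule on 1]
3. []~a -> c, w0   [&-rule on 1]
4. c, w0   [->-rule on 3 (branches; this branch)]
5. ~(b | ~b), w1   [~[]-rule on 2: fresh world w1, w0Rw1]
6. ~b, w1   [~|-rule on 5]
7. b, w1   [~|-rule on 5]
Accessibility: w0Rw1
Branch closes: b and ~b both at w1.
All branches of the tableau close; one closing branch shown above.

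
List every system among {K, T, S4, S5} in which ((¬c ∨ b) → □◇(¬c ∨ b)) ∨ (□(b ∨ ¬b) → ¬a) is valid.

S5-tableau for the negation ¬(((¬c ∨ b) → □◇(¬c ∨ b)) ∨ (□(b ∨ ¬b) → ¬a)):
1. ¬(((¬c ∨ b) → □◇(¬c ∨ b)) ∨ (□(b ∨ ¬b) → ¬a)), w0
2. ¬((¬c ∨ b) → □◇(¬c ∨ b)), w0
3. ¬(□(b ∨ ¬b) → ¬a), w0
4. ¬c ∨ b, w0
5. ¬□◇(¬c ∨ b), w0
6. □(b ∨ ¬b), w0
7. a, w0
8. b ∨ ¬b, w0
9. b, w0
10. ¬◇(¬c ∨ b), w1
11. b ∨ ¬b, w1
12. ¬(¬c ∨ b), w0
13. c, w0
14. ¬b, w0
Accessibility: w0Rw0, w0Rw1, w1Rw0, w1Rw1
Branch closes: b and ¬b both at w0.
Every branch closes (one shown): valid in S5.
S4-tableau for the negation ¬(((¬c ∨ b) → □◇(¬c ∨ b)) ∨ (□(b ∨ ¬b) → ¬a)):
1. ¬(((¬c ∨ b) → □◇(¬c ∨ b)) ∨ (□(b ∨ ¬b) → ¬a)), w0
2. ¬((¬c ∨ b) → □◇(¬c ∨ b)), w0
3. ¬(□(b ∨ ¬b) → ¬a), w0
4. ¬c ∨ b, w0
5. ¬□◇(¬c ∨ b), w0
6. □(b ∨ ¬b), w0
7. a, w0
8. b ∨ ¬b, w0
9. b, w0
10. ¬◇(¬c ∨ b), w1
11. b ∨ ¬b, w1
12. ¬(¬c ∨ b), w1
13. c, w1
14. ¬b, w1
Accessibility: w0Rw0, w0Rw1, w1Rw1
Complete open branch: countermodel on an S4-frame, so not valid in S4, nor in K, T (the same frame is also a K-frame and a T-frame).

S5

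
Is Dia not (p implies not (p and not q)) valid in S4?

Tableau for the negation not Dia not (p implies not (p and not q)):
1. not Dia not (p implies not (p and not q)), u
2. p implies not (p and not q), u
3. not (p and not q), u
4. q, u
Accessibility: uRu
The negation has an open branch (countermodel exists).

No, not valid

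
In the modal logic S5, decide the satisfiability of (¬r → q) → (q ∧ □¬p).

Satisfiable

1. (¬r → q) → (q ∧ □¬p), w0
2. q ∧ □¬p, w0   [→-rule on 1 (branches; this branch)]
3. q, w0   [∧-rule on 2]
4. □¬p, w0   [∧-rule on 2]
5. ¬p, w0   [□-rule on 4 via w0Rw0]
Accessibility: w0Rw0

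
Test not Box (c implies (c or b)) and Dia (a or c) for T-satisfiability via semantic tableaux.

Unsatisfiable (every branch closes)

1. not Box (c implies (c or b)) and Dia (a or c), u
2. not Box (c implies (c or b)), u   [and-rule on 1]
3. Dia (a or c), u   [and-rule on 1]
4. not (c implies (c or b)), v   [neg-Box-rule on 2: fresh world v, uRv]
5. c, v   [neg-implies-rule on 4]
6. not (c or b), v   [neg-implies-rule on 4]
7. not c, v   [neg-or-rule on 6]
8. not b, v   [neg-or-rule on 6]
Accessibility: uRu, uRv, vRv
Branch closes: c and not c both at v.
(One branch shown.) All branches close.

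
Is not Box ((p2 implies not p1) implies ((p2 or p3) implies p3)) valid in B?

Invalid (countermodel exists)

Tableau for the negation Box ((p2 implies not p1) implies ((p2 or p3) implies p3)):
1. Box ((p2 implies not p1) implies ((p2 or p3) implies p3)), u
2. (p2 implies not p1) implies ((p2 or p3) implies p3), u   [Box-rule on 1 via uRu]
3. (p2 or p3) implies p3, u   [implies-rule on 2 (branches; this branch)]
4. p3, u   [implies-rule on 3 (branches; this branch)]
Accessibility: uRu
The negation has an open branch (countermodel exists).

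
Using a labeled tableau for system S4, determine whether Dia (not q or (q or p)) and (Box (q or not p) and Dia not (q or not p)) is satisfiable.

Unsatisfiable

1. Dia (not q or (q or p)) and (Box (q or not p) and Dia not (q or not p)), w0
2. Dia (not q or (q or p)), w0
3. Box (q or not p) and Dia not (q or not p), w0
4. Box (q or not p), w0
5. Dia not (q or not p), w0
6. q or not p, w0
7. not p, w0
8. not q or (q or p), w1
9. q or not p, w1
10. q or p, w1
11. not p, w1
12. q, w1
13. not (q or not p), w2
14. not q, w2
15. p, w2
16. q or not p, w2
17. not p, w2
Accessibility: w0Rw0, w0Rw1, w0Rw2, w1Rw1, w2Rw2
Branch closes: p and not p both at w2.
(One branch shown.) All branches close.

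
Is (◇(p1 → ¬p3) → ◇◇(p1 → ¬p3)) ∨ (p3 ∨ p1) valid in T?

Tableau for the negation ¬((◇(p1 → ¬p3) → ◇◇(p1 → ¬p3)) ∨ (p3 ∨ p1)):
1. ¬((◇(p1 → ¬p3) → ◇◇(p1 → ¬p3)) ∨ (p3 ∨ p1)), w0
2. ¬(◇(p1 → ¬p3) → ◇◇(p1 → ¬p3)), w0   [¬∨-rule on 1]
3. ¬(p3 ∨ p1), w0   [¬∨-rule on 1]
4. ◇(p1 → ¬p3), w0   [¬→-rule on 2]
5. ¬◇◇(p1 → ¬p3), w0   [¬→-rule on 2]
6. ¬p3, w0   [¬∨-rule on 3]
7. ¬p1, w0   [¬∨-rule on 3]
8. ¬◇(p1 → ¬p3), w0   [¬◇-rule on 5 via w0Rw0]
9. ¬(p1 → ¬p3), w0   [¬◇-rule on 8 via w0Rw0]
10. p1, w0   [¬→-rule on 9]
11. p3, w0   [¬→-rule on 9]
Accessibility: w0Rw0
Branch closes: p1 and ¬p1 both at w0.
All branches of the negation close; one closing branch shown above.

Valid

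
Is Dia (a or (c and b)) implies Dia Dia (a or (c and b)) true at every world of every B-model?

Valid

Tableau for the negation not (Dia (a or (c and b)) implies Dia Dia (a or (c and b))):
1. not (Dia (a or (c and b)) implies Dia Dia (a or (c and b))), u
2. Dia (a or (c and b)), u
3. not Dia Dia (a or (c and b)), u
4. not Dia (a or (c and b)), u
5. not (a or (c and b)), u
6. not a, u
7. not (c and b), u
8. not b, u
9. a or (c and b), v
10. not Dia (a or (c and b)), v
11. not (a or (c and b)), v
12. not a, v
13. not (c and b), v
14. c and b, v
15. c, v
16. b, v
17. not b, v
Accessibility: uRu, uRv, vRu, vRv
Branch closes: b and not b both at v.
Every branch of the negation's tableau closes; the branch above is one of them.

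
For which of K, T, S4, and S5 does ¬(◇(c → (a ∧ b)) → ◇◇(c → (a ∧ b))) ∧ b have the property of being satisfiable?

K-tableau for the formula:
1. ¬(◇(c → (a ∧ b)) → ◇◇(c → (a ∧ b))) ∧ b, u
2. ¬(◇(c → (a ∧ b)) → ◇◇(c → (a ∧ b))), u
3. b, u
4. ◇(c → (a ∧ b)), u
5. ¬◇◇(c → (a ∧ b)), u
6. c → (a ∧ b), v
7. ¬◇(c → (a ∧ b)), v
8. a ∧ b, v
9. a, v
10. b, v
Accessibility: uRv
Complete open branch: satisfiable in K.
T-tableau for the formula:
1. ¬(◇(c → (a ∧ b)) → ◇◇(c → (a ∧ b))) ∧ b, u
2. ¬(◇(c → (a ∧ b)) → ◇◇(c → (a ∧ b))), u
3. b, u
4. ◇(c → (a ∧ b)), u
5. ¬◇◇(c → (a ∧ b)), u
6. ¬◇(c → (a ∧ b)), u
7. ¬(c → (a ∧ b)), u
8. c, u
9. ¬(a ∧ b), u
10. ¬a, u
11. c → (a ∧ b), v
12. ¬◇(c → (a ∧ b)), v
13. ¬(c → (a ∧ b)), v
14. c, v
15. ¬(a ∧ b), v
16. a ∧ b, v
17. a, v
18. b, v
19. ¬b, v
Accessibility: uRu, uRv, vRv
Branch closes: b and ¬b both at v.
Every branch closes (one shown): unsatisfiable in T, hence also in S4, S5 (every S4/S5-frame is a T-frame).

K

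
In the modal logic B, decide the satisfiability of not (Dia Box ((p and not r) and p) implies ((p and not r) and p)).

1. not (Dia Box ((p and not r) and p) implies ((p and not r) and p)), u
2. Dia Box ((p and not r) and p), u   [neg-implies-rule on 1]
3. not ((p and not r) and p), u   [neg-implies-rule on 1]
4. not (p and not r), u   [neg-and-rule on 3 (branches; this branch)]
5. r, u   [neg-and-rule on 4 (branches; this branch)]
6. Box ((p and not r) and p), v   [Dia-rule on 2: fresh world v, uRv]
7. (p and not r) and p, u   [Box-rule on 6 via vRu]
8. p and not r, u   [and-rule on 7]
9. p, u   [and-rule on 7]
10. not r, u   [and-rule on 8]
Accessibility: uRu, uRv, vRu, vRv
Branch closes: r and not r both at u.
Every branch closes; the branch above is one of them.

Unsatisfiable (every branch closes)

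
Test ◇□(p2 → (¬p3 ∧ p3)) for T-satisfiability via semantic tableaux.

Satisfiable (open branch found)

1. ◇□(p2 → (¬p3 ∧ p3)), w0
2. □(p2 → (¬p3 ∧ p3)), w1   [◇-rule on 1: fresh world w1, w0Rw1]
3. p2 → (¬p3 ∧ p3), w1   [□-rule on 2 via w1Rw1]
4. ¬p2, w1   [→-rule on 3 (branches; this branch)]
Accessibility: w0Rw0, w0Rw1, w1Rw1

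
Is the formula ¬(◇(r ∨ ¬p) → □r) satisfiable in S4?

Satisfiable (open branch found)

1. ¬(◇(r ∨ ¬p) → □r), w0
2. ◇(r ∨ ¬p), w0
3. ¬□r, w0
4. r ∨ ¬p, w1
5. ¬p, w1
6. ¬r, w2
Accessibility: w0Rw0, w0Rw1, w0Rw2, w1Rw1, w2Rw2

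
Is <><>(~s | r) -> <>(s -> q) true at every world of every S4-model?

Not valid

Tableau for the negation ~(<><>(~s | r) -> <>(s -> q)):
1. ~(<><>(~s | r) -> <>(s -> q)), w0
2. <><>(~s | r), w0   [~->-rule on 1]
3. ~<>(s -> q), w0   [~->-rule on 1]
4. ~(s -> q), w0   [~<>-rule on 3 via w0Rw0]
5. s, w0   [~->-rule on 4]
6. ~q, w0   [~->-rule on 4]
7. <>(~s | r), w1   [<>-rule on 2: fresh world w1, w0Rw1]
8. ~(s -> q), w1   [~<>-rule on 3 via w0Rw1]
9. s, w1   [~->-rule on 8]
10. ~q, w1   [~->-rule on 8]
11. ~s | r, w2   [<>-rule on 7: fresh world w2, w1Rw2]
12. ~(s -> q), w2   [~<>-rule on 3 via w0Rw2]
13. s, w2   [~->-rule on 12]
14. ~q, w2   [~->-rule on 12]
15. r, w2   [|-rule on 11 (branches; this branch)]
Accessibility: w0Rw0, w0Rw1, w0Rw2, w1Rw1, w1Rw2, w2Rw2
The negation has an open branch (countermodel exists).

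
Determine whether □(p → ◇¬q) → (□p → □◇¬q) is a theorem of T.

Tableau for the negation ¬(□(p → ◇¬q) → (□p → □◇¬q)):
1. ¬(□(p → ◇¬q) → (□p → □◇¬q)), 0
2. □(p → ◇¬q), 0
3. ¬(□p → □◇¬q), 0
4. □p, 0
5. ¬□◇¬q, 0
6. p → ◇¬q, 0
7. p, 0
8. ◇¬q, 0
9. ¬◇¬q, 1
10. p → ◇¬q, 1
11. p, 1
12. q, 1
13. ◇¬q, 1
14. ¬q, 2
15. p → ◇¬q, 2
16. p, 2
17. ◇¬q, 2
18. ¬q, 3
19. q, 3
Accessibility: 0R0, 0R1, 0R2, 1R1, 1R3, 2R2, 3R3
Branch closes: q and ¬q both at 3.
Every branch of the negation's tableau closes; the branch above is one of them.

Valid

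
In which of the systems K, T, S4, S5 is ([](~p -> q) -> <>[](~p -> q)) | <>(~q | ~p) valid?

T, S4, S5

K-tableau for the negation ~(([](~p -> q) -> <>[](~p -> q)) | <>(~q | ~p)):
1. ~(([](~p -> q) -> <>[](~p -> q)) | <>(~q | ~p)), u
2. ~([](~p -> q) -> <>[](~p -> q)), u   [~|-rule on 1]
3. ~<>(~q | ~p), u   [~|-rule on 1]
4. [](~p -> q), u   [~->-rule on 2]
5. ~<>[](~p -> q), u   [~->-rule on 2]
Complete open branch: countermodel on a K-frame, so not valid in K.
T-tableau for the negation ~(([](~p -> q) -> <>[](~p -> q)) | <>(~q | ~p)):
1. ~(([](~p -> q) -> <>[](~p -> q)) | <>(~q | ~p)), u
2. ~([](~p -> q) -> <>[](~p -> q)), u   [~|-rule on 1]
3. ~<>(~q | ~p), u   [~|-rule on 1]
4. [](~p -> q), u   [~->-rule on 2]
5. ~<>[](~p -> q), u   [~->-rule on 2]
6. ~(~q | ~p), u   [~<>-rule on 3 via uRu]
7. q, u   [~|-rule on 6]
8. p, u   [~|-rule on 6]
9. ~p -> q, u   [[]-rule on 4 via uRu]
10. ~[](~p -> q), u   [~<>-rule on 5 via uRu]
11. ~(~p -> q), v   [~[]-rule on 10: fresh world v, uRv]
12. ~p, v   [~->-rule on 11]
13. ~q, v   [~->-rule on 11]
14. ~(~q | ~p), v   [~<>-rule on 3 via uRv]
15. q, v   [~|-rule on 14]
16. p, v   [~|-rule on 14]
Accessibility: uRu, uRv, vRv
Branch closes: q and ~q both at v.
Every branch closes (one shown): valid in T, hence also in S4, S5 (every theorem of T is a theorem of S4 and S5).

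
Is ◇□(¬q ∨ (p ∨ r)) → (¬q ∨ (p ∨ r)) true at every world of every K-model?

No, not valid

Tableau for the negation ¬(◇□(¬q ∨ (p ∨ r)) → (¬q ∨ (p ∨ r))):
1. ¬(◇□(¬q ∨ (p ∨ r)) → (¬q ∨ (p ∨ r))), u
2. ◇□(¬q ∨ (p ∨ r)), u
3. ¬(¬q ∨ (p ∨ r)), u
4. q, u
5. ¬(p ∨ r), u
6. ¬p, u
7. ¬r, u
8. □(¬q ∨ (p ∨ r)), v
Accessibility: uRv
The negation has an open branch (countermodel exists).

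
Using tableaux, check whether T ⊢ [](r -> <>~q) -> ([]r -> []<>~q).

Tableau for the negation ~([](r -> <>~q) -> ([]r -> []<>~q)):
1. ~([](r -> <>~q) -> ([]r -> []<>~q)), w0
2. [](r -> <>~q), w0
3. ~([]r -> []<>~q), w0
4. []r, w0
5. ~[]<>~q, w0
6. r -> <>~q, w0
7. r, w0
8. <>~q, w0
9. ~<>~q, w1
10. r -> <>~q, w1
11. r, w1
12. q, w1
13. <>~q, w1
14. ~q, w2
15. r -> <>~q, w2
16. r, w2
17. <>~q, w2
18. ~q, w3
19. q, w3
Accessibility: w0Rw0, w0Rw1, w0Rw2, w1Rw1, w1Rw3, w2Rw2, w3Rw3
Branch closes: q and ~q both at w3.
All branches of the negation close; one closing branch shown above.

Valid in T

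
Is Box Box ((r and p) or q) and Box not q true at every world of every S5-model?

Invalid (countermodel exists)

Tableau for the negation not (Box Box ((r and p) or q) and Box not q):
1. not (Box Box ((r and p) or q) and Box not q), 0
2. not Box not q, 0
3. q, 1
Accessibility: 0R0, 0R1, 1R0, 1R1
The negation has an open branch (countermodel exists).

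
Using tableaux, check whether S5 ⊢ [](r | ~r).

Yes, valid

Tableau for the negation ~[](r | ~r):
1. ~[](r | ~r), u
2. ~(r | ~r), v   [~[]-rule on 1: fresh world v, uRv]
3. ~r, v   [~|-rule on 2]
4. r, v   [~|-rule on 2]
Accessibility: uRu, uRv, vRu, vRv
Branch closes: r and ~r both at v.
Every branch of the negation's tableau closes; the branch above is one of them.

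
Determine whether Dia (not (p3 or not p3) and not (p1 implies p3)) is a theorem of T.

Tableau for the negation not Dia (not (p3 or not p3) and not (p1 implies p3)):
1. not Dia (not (p3 or not p3) and not (p1 implies p3)), w0
2. not (not (p3 or not p3) and not (p1 implies p3)), w0   [neg-Dia-rule on 1 via w0Rw0]
3. p1 implies p3, w0   [neg-and-rule on 2 (branches; this branch)]
4. p3, w0   [implies-rule on 3 (branches; this branch)]
Accessibility: w0Rw0
The negation has an open branch (countermodel exists).

Not valid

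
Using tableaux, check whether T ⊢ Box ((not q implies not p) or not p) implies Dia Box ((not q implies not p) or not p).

Valid in T

Tableau for the negation not (Box ((not q implies not p) or not p) implies Dia Box ((not q implies not p) or not p)):
1. not (Box ((not q implies not p) or not p) implies Dia Box ((not q implies not p) or not p)), w0
2. Box ((not q implies not p) or not p), w0
3. not Dia Box ((not q implies not p) or not p), w0
4. (not q implies not p) or not p, w0
5. not Box ((not q implies not p) or not p), w0
6. not q implies not p, w0
7. not p, w0
8. not ((not q implies not p) or not p), w1
9. not (not q implies not p), w1
10. p, w1
11. not q, w1
12. (not q implies not p) or not p, w1
13. not Box ((not q implies not p) or not p), w1
14. not q implies not p, w1
15. not p, w1
Accessibility: w0Rw0, w0Rw1, w1Rw1
Branch closes: p and not p both at w1.
All branches of the negation close; one closing branch shown above.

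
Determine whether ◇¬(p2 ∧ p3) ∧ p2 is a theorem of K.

Tableau for the negation ¬(◇¬(p2 ∧ p3) ∧ p2):
1. ¬(◇¬(p2 ∧ p3) ∧ p2), 0
2. ¬p2, 0
The negation has an open branch (countermodel exists).

Not valid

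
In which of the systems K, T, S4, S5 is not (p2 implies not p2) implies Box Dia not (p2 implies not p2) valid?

S4-tableau for the negation not (not (p2 implies not p2) implies Box Dia not (p2 implies not p2)):
1. not (not (p2 implies not p2) implies Box Dia not (p2 implies not p2)), u
2. not (p2 implies not p2), u
3. not Box Dia not (p2 implies not p2), u
4. p2, u
5. not Dia not (p2 implies not p2), v
6. p2 implies not p2, v
7. not p2, v
Accessibility: uRu, uRv, vRv
Complete open branch: countermodel on an S4-frame, so not valid in S4, nor in K, T (the same frame is also a K-frame and a T-frame).
S5-tableau for the negation not (not (p2 implies not p2) implies Box Dia not (p2 implies not p2)):
1. not (not (p2 implies not p2) implies Box Dia not (p2 implies not p2)), u
2. not (p2 implies not p2), u
3. not Box Dia not (p2 implies not p2), u
4. p2, u
5. not Dia not (p2 implies not p2), v
6. p2 implies not p2, u
7. p2 implies not p2, v
8. not p2, u
Accessibility: uRu, uRv, vRu, vRv
Branch closes: p2 and not p2 both at u.
Every branch closes (one shown): valid in S5.

S5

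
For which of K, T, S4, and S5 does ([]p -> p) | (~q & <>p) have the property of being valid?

K-tableau for the negation ~(([]p -> p) | (~q & <>p)):
1. ~(([]p -> p) | (~q & <>p)), u
2. ~([]p -> p), u
3. ~(~q & <>p), u
4. []p, u
5. ~p, u
6. ~<>p, u
Complete open branch: countermodel on a K-frame, so not valid in K.
T-tableau for the negation ~(([]p -> p) | (~q & <>p)):
1. ~(([]p -> p) | (~q & <>p)), u
2. ~([]p -> p), u
3. ~(~q & <>p), u
4. []p, u
5. ~p, u
6. p, u
Accessibility: uRu
Branch closes: p and ~p both at u.
Every branch closes (one shown): valid in T, hence also in S4, S5 (every theorem of T is a theorem of S4 and S5).

T, S4, S5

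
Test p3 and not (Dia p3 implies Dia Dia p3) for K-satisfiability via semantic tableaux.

Yes, satisfiable

1. p3 and not (Dia p3 implies Dia Dia p3), 0
2. p3, 0
3. not (Dia p3 implies Dia Dia p3), 0
4. Dia p3, 0
5. not Dia Dia p3, 0
6. p3, 1
7. not Dia p3, 1
Accessibility: 0R1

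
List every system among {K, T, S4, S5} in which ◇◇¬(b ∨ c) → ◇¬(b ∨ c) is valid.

S4, S5

S4-tableau for the negation ¬(◇◇¬(b ∨ c) → ◇¬(b ∨ c)):
1. ¬(◇◇¬(b ∨ c) → ◇¬(b ∨ c)), 0
2. ◇◇¬(b ∨ c), 0
3. ¬◇¬(b ∨ c), 0
4. b ∨ c, 0
5. c, 0
6. ◇¬(b ∨ c), 1
7. b ∨ c, 1
8. c, 1
9. ¬(b ∨ c), 2
10. ¬b, 2
11. ¬c, 2
12. b ∨ c, 2
13. c, 2
Accessibility: 0R0, 0R1, 0R2, 1R1, 1R2, 2R2
Branch closes: c and ¬c both at 2.
Every branch closes (one shown): valid in S4, hence also in S5 (every theorem of S4 is a theorem of S5).
T-tableau for the negation ¬(◇◇¬(b ∨ c) → ◇¬(b ∨ c)):
1. ¬(◇◇¬(b ∨ c) → ◇¬(b ∨ c)), 0
2. ◇◇¬(b ∨ c), 0
3. ¬◇¬(b ∨ c), 0
4. b ∨ c, 0
5. c, 0
6. ◇¬(b ∨ c), 1
7. b ∨ c, 1
8. c, 1
9. ¬(b ∨ c), 2
10. ¬b, 2
11. ¬c, 2
Accessibility: 0R0, 0R1, 1R1, 1R2, 2R2
Complete open branch: countermodel on a T-frame, so not valid in T, nor in K (the same frame is also a K-frame).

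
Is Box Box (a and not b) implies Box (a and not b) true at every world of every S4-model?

Yes, valid

Tableau for the negation not (Box Box (a and not b) implies Box (a and not b)):
1. not (Box Box (a and not b) implies Box (a and not b)), u
2. Box Box (a and not b), u
3. not Box (a and not b), u
4. Box (a and not b), u
5. a and not b, u
6. a, u
7. not b, u
8. not (a and not b), v
9. Box (a and not b), v
10. a and not b, v
11. a, v
12. not b, v
13. b, v
Accessibility: uRu, uRv, vRv
Branch closes: b and not b both at v.
All branches of the negation close; one closing branch shown above.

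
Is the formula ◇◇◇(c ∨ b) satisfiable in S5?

Satisfiable (open branch found)

1. ◇◇◇(c ∨ b), w0
2. ◇◇(c ∨ b), w1
3. ◇(c ∨ b), w2
4. c ∨ b, w3
5. b, w3
Accessibility: w0Rw0, w0Rw1, w0Rw2, w0Rw3, w1Rw0, w1Rw1, w1Rw2, w1Rw3, w2Rw0, w2Rw1, w2Rw2, w2Rw3, w3Rw0, w3Rw1, w3Rw2, w3Rw3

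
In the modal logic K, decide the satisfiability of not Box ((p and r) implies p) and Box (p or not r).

Unsatisfiable

1. not Box ((p and r) implies p) and Box (p or not r), u
2. not Box ((p and r) implies p), u
3. Box (p or not r), u
4. not ((p and r) implies p), v
5. p and r, v
6. not p, v
7. p, v
8. r, v
Accessibility: uRv
Branch closes: p and not p both at v.
All branches of the tableau close; one closing branch shown above.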